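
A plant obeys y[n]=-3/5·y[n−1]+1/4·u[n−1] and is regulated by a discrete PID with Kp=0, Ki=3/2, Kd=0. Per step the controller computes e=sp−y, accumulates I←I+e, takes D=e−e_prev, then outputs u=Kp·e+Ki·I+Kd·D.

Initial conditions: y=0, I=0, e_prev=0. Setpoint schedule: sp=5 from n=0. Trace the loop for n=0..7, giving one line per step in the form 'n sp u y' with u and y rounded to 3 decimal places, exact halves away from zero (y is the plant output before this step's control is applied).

0 5 7.500 0.000
1 5 12.188 1.875
2 5 16.805 1.922
3 5 19.733 3.048
4 5 22.576 3.104
5 5 24.404 3.781
6 5 26.156 3.832
7 5 27.296 4.240

(exact arithmetic carried between steps; '≈' marks a value shown rounded to 6 d.p. or computed from one; I and e_prev carry over from the previous line; the table rounds u and y to 3 d.p., halves away from zero)
n=0: y=0, sp=5, e=sp−y=5; I=5, D=e−e_prev=5; u=0·5+3/2·5+0·5=7.5; next y=-3/5·0+1/4·7.5=1.875
n=1: y=1.875, sp=5, e=sp−y=3.125; I=8.125, D=e−e_prev=-1.875; u=0·3.125+3/2·8.125+0·(-1.875)=12.1875; next y=-3/5·1.875+1/4·12.1875=1.921875
n=2: y=1.921875, sp=5, e=sp−y=3.078125; I=11.203125, D=e−e_prev=-0.046875; u=0·3.078125+3/2·11.203125+0·(-0.046875)≈16.804688; next y=-3/5·1.921875+1/4·16.804688≈3.048047
n=3: y≈3.048047, sp=5, e=sp−y≈1.951953; I≈13.155078, D=e−e_prev≈-1.126172; u=0·1.951953+3/2·13.155078+0·(-1.126172)≈19.732617; next y=-3/5·3.048047+1/4·19.732617≈3.104326
n=4: y≈3.104326, sp=5, e=sp−y≈1.895674; I≈15.050752, D=e−e_prev≈-0.056279; u=0·1.895674+3/2·15.050752+0·(-0.056279)≈22.576128; next y=-3/5·3.104326+1/4·22.576128≈3.781436
n=5: y≈3.781436, sp=5, e=sp−y≈1.218564; I≈16.269316, D=e−e_prev≈-0.677110; u=0·1.218564+3/2·16.269316+0·(-0.677110)≈24.403974; next y=-3/5·3.781436+1/4·24.403974≈3.832132
n=6: y≈3.832132, sp=5, e=sp−y≈1.167868; I≈17.437184, D=e−e_prev≈-0.050695; u=0·1.167868+3/2·17.437184+0·(-0.050695)≈26.155776; next y=-3/5·3.832132+1/4·26.155776≈4.239665
n=7: y≈4.239665, sp=5, e=sp−y≈0.760335; I≈18.197519, D=e−e_prev≈-0.407533; u=0·0.760335+3/2·18.197519+0·(-0.407533)≈27.296279; next y=-3/5·4.239665+1/4·27.296279≈4.280271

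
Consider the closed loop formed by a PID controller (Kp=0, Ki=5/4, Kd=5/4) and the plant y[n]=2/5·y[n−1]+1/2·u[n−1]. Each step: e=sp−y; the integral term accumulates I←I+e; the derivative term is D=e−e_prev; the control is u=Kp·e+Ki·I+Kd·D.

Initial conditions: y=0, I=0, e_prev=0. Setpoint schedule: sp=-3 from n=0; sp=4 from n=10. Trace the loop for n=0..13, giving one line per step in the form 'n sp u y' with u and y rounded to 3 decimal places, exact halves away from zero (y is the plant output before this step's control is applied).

(exact arithmetic carried between steps; '≈' marks a value shown rounded to 6 d.p. or computed from one; I and e_prev carry over from the previous line; the table rounds u and y to 3 d.p., halves away from zero)
n=0: y=0, sp=-3, e=sp−y=-3; I=-3, D=e−e_prev=-3; u=0·(-3)+5/4·(-3)+5/4·(-3)=-7.5; next y=2/5·0+1/2·(-7.5)=-3.75
n=1: y=-3.75, sp=-3, e=sp−y=0.75; I=-2.25, D=e−e_prev=3.75; u=0·0.75+5/4·(-2.25)+5/4·3.75=1.875; next y=2/5·(-3.75)+1/2·1.875=-0.5625
n=2: y=-0.5625, sp=-3, e=sp−y=-2.4375; I=-4.6875, D=e−e_prev=-3.1875; u=0·(-2.4375)+5/4·(-4.6875)+5/4·(-3.1875)=-9.84375; next y=2/5·(-0.5625)+1/2·(-9.84375)=-5.146875
n=3: y=-5.146875, sp=-3, e=sp−y=2.146875; I=-2.540625, D=e−e_prev=4.584375; u=0·2.146875+5/4·(-2.540625)+5/4·4.584375≈2.554688; next y=2/5·(-5.146875)+1/2·2.554688≈-0.781406
n=4: y≈-0.781406, sp=-3, e=sp−y≈-2.218594; I≈-4.759219, D=e−e_prev≈-4.365469; u=0·(-2.218594)+5/4·(-4.759219)+5/4·(-4.365469)≈-11.405859; next y=2/5·(-0.781406)+1/2·(-11.405859)≈-6.015492
n=5: y≈-6.015492, sp=-3, e=sp−y≈3.015492; I≈-1.743727, D=e−e_prev≈5.234086; u=0·3.015492+5/4·(-1.743727)+5/4·5.234086≈4.362949; next y=2/5·(-6.015492)+1/2·4.362949≈-0.224722
n=6: y≈-0.224722, sp=-3, e=sp−y≈-2.775278; I≈-4.519004, D=e−e_prev≈-5.790770; u=0·(-2.775278)+5/4·(-4.519004)+5/4·(-5.790770)≈-12.887218; next y=2/5·(-0.224722)+1/2·(-12.887218)≈-6.533498
n=7: y≈-6.533498, sp=-3, e=sp−y≈3.533498; I≈-0.985507, D=e−e_prev≈6.308776; u=0·3.533498+5/4·(-0.985507)+5/4·6.308776≈6.654086; next y=2/5·(-6.533498)+1/2·6.654086≈0.713644
n=8: y≈0.713644, sp=-3, e=sp−y≈-3.713644; I≈-4.699151, D=e−e_prev≈-7.247142; u=0·(-3.713644)+5/4·(-4.699151)+5/4·(-7.247142)≈-14.932865; next y=2/5·0.713644+1/2·(-14.932865)≈-7.180975
n=9: y≈-7.180975, sp=-3, e=sp−y≈4.180975; I≈-0.518175, D=e−e_prev≈7.894619; u=0·4.180975+5/4·(-0.518175)+5/4·7.894619≈9.220555; next y=2/5·(-7.180975)+1/2·9.220555≈1.737887
n=10: y≈1.737887, sp=4, e=sp−y≈2.262113; I≈1.743937, D=e−e_prev≈-1.918862; u=0·2.262113+5/4·1.743937+5/4·(-1.918862)≈-0.218656; next y=2/5·1.737887+1/2·(-0.218656)≈0.585827
n=11: y≈0.585827, sp=4, e=sp−y≈3.414173; I≈5.158111, D=e−e_prev≈1.152061; u=0·3.414173+5/4·5.158111+5/4·1.152061≈7.887714; next y=2/5·0.585827+1/2·7.887714≈4.178188
n=12: y≈4.178188, sp=4, e=sp−y≈-0.178188; I≈4.979923, D=e−e_prev≈-3.592361; u=0·(-0.178188)+5/4·4.979923+5/4·(-3.592361)≈1.734453; next y=2/5·4.178188+1/2·1.734453≈2.538501
n=13: y≈2.538501, sp=4, e=sp−y≈1.461499; I≈6.441422, D=e−e_prev≈1.639686; u=0·1.461499+5/4·6.441422+5/4·1.639686≈10.101385; next y=2/5·2.538501+1/2·10.101385≈6.066093

0 -3 -7.500 0.000
1 -3 1.875 -3.750
2 -3 -9.844 -0.563
3 -3 2.555 -5.147
4 -3 -11.406 -0.781
5 -3 4.363 -6.015
6 -3 -12.887 -0.225
7 -3 6.654 -6.533
8 -3 -14.933 0.714
9 -3 9.221 -7.181
10 4 -0.219 1.738
11 4 7.888 0.586
12 4 1.734 4.178
13 4 10.101 2.539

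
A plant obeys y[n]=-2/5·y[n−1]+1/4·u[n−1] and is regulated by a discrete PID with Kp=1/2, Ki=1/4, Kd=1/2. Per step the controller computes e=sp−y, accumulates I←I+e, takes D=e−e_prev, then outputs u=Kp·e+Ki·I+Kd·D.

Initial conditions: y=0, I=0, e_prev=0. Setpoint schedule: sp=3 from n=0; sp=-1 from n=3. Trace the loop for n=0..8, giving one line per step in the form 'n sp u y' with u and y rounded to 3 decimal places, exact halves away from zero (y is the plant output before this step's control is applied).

0 3 3.750 0.000
1 3 1.828 0.938
2 3 3.882 0.082
3 -1 -1.886 0.938
4 -1 2.288 -0.847
5 -1 -0.839 0.911
6 -1 1.417 -0.574
7 -1 -0.879 0.584
8 -1 0.601 -0.453

(exact arithmetic carried between steps; '≈' marks a value shown rounded to 6 d.p. or computed from one; I and e_prev carry over from the previous line; the table rounds u and y to 3 d.p., halves away from zero)
n=0: y=0, sp=3, e=sp−y=3; I=3, D=e−e_prev=3; u=1/2·3+1/4·3+1/2·3=3.75; next y=-2/5·0+1/4·3.75=0.9375
n=1: y=0.9375, sp=3, e=sp−y=2.0625; I=5.0625, D=e−e_prev=-0.9375; u=1/2·2.0625+1/4·5.0625+1/2·(-0.9375)=1.828125; next y=-2/5·0.9375+1/4·1.828125≈0.082031
n=2: y≈0.082031, sp=3, e=sp−y≈2.917969; I≈7.980469, D=e−e_prev≈0.855469; u=1/2·2.917969+1/4·7.980469+1/2·0.855469≈3.881836; next y=-2/5·0.082031+1/4·3.881836≈0.937646
n=3: y≈0.937646, sp=-1, e=sp−y≈-1.937646; I≈6.042822, D=e−e_prev≈-4.855615; u=1/2·(-1.937646)+1/4·6.042822+1/2·(-4.855615)≈-1.885925; next y=-2/5·0.937646+1/4·(-1.885925)≈-0.846540
n=4: y≈-0.846540, sp=-1, e=sp−y≈-0.153460; I≈5.889362, D=e−e_prev≈1.784186; u=1/2·(-0.153460)+1/4·5.889362+1/2·1.784186≈2.287704; next y=-2/5·(-0.846540)+1/4·2.287704≈0.910542
n=5: y≈0.910542, sp=-1, e=sp−y≈-1.910542; I≈3.978820, D=e−e_prev≈-1.757082; u=1/2·(-1.910542)+1/4·3.978820+1/2·(-1.757082)≈-0.839107; next y=-2/5·0.910542+1/4·(-0.839107)≈-0.573993
n=6: y≈-0.573993, sp=-1, e=sp−y≈-0.426007; I≈3.552814, D=e−e_prev≈1.484535; u=1/2·(-0.426007)+1/4·3.552814+1/2·1.484535≈1.417468; next y=-2/5·(-0.573993)+1/4·1.417468≈0.583964
n=7: y≈0.583964, sp=-1, e=sp−y≈-1.583964; I≈1.968849, D=e−e_prev≈-1.157958; u=1/2·(-1.583964)+1/4·1.968849+1/2·(-1.157958)≈-0.878749; next y=-2/5·0.583964+1/4·(-0.878749)≈-0.453273
n=8: y≈-0.453273, sp=-1, e=sp−y≈-0.546727; I≈1.422122, D=e−e_prev≈1.037237; u=1/2·(-0.546727)+1/4·1.422122+1/2·1.037237≈0.600786; next y=-2/5·(-0.453273)+1/4·0.600786≈0.331506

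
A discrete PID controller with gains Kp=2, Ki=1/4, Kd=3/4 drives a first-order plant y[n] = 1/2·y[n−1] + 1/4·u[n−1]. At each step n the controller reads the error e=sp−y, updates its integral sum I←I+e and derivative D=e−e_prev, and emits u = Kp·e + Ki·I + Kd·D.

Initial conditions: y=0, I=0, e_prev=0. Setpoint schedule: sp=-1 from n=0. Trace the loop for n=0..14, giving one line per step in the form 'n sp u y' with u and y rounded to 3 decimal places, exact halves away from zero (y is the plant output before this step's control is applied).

0 -1 -3.000 0.000
1 -1 -0.250 -0.750
2 -1 -1.813 -0.438
3 -1 -1.016 -0.672
4 -1 -1.520 -0.590
5 -1 -1.306 -0.675
6 -1 -1.484 -0.664
7 -1 -1.442 -0.703
8 -1 -1.518 -0.712
9 -1 -1.527 -0.736
10 -1 -1.569 -0.749
11 -1 -1.589 -0.767
12 -1 -1.619 -0.781
13 -1 -1.641 -0.795
14 -1 -1.665 -0.808

(exact arithmetic carried between steps; '≈' marks a value shown rounded to 6 d.p. or computed from one; I and e_prev carry over from the previous line; the table rounds u and y to 3 d.p., halves away from zero)
n=0: y=0, sp=-1, e=sp−y=-1; I=-1, D=e−e_prev=-1; u=2·(-1)+1/4·(-1)+3/4·(-1)=-3; next y=1/2·0+1/4·(-3)=-0.75
n=1: y=-0.75, sp=-1, e=sp−y=-0.25; I=-1.25, D=e−e_prev=0.75; u=2·(-0.25)+1/4·(-1.25)+3/4·0.75=-0.25; next y=1/2·(-0.75)+1/4·(-0.25)=-0.4375
n=2: y=-0.4375, sp=-1, e=sp−y=-0.5625; I=-1.8125, D=e−e_prev=-0.3125; u=2·(-0.5625)+1/4·(-1.8125)+3/4·(-0.3125)=-1.8125; next y=1/2·(-0.4375)+1/4·(-1.8125)=-0.671875
n=3: y=-0.671875, sp=-1, e=sp−y=-0.328125; I=-2.140625, D=e−e_prev=0.234375; u=2·(-0.328125)+1/4·(-2.140625)+3/4·0.234375=-1.015625; next y=1/2·(-0.671875)+1/4·(-1.015625)≈-0.589844
n=4: y≈-0.589844, sp=-1, e=sp−y≈-0.410156; I≈-2.550781, D=e−e_prev≈-0.082031; u=2·(-0.410156)+1/4·(-2.550781)+3/4·(-0.082031)≈-1.519531; next y=1/2·(-0.589844)+1/4·(-1.519531)≈-0.674805
n=5: y≈-0.674805, sp=-1, e=sp−y≈-0.325195; I≈-2.875977, D=e−e_prev≈0.084961; u=2·(-0.325195)+1/4·(-2.875977)+3/4·0.084961≈-1.305664; next y=1/2·(-0.674805)+1/4·(-1.305664)≈-0.663818
n=6: y≈-0.663818, sp=-1, e=sp−y≈-0.336182; I≈-3.212158, D=e−e_prev≈-0.010986; u=2·(-0.336182)+1/4·(-3.212158)+3/4·(-0.010986)≈-1.483643; next y=1/2·(-0.663818)+1/4·(-1.483643)≈-0.702820
n=7: y≈-0.702820, sp=-1, e=sp−y≈-0.297180; I≈-3.509338, D=e−e_prev≈0.039001; u=2·(-0.297180)+1/4·(-3.509338)+3/4·0.039001≈-1.442444; next y=1/2·(-0.702820)+1/4·(-1.442444)≈-0.712021
n=8: y≈-0.712021, sp=-1, e=sp−y≈-0.287979; I≈-3.797318, D=e−e_prev≈0.009201; u=2·(-0.287979)+1/4·(-3.797318)+3/4·0.009201≈-1.518387; next y=1/2·(-0.712021)+1/4·(-1.518387)≈-0.735607
n=9: y≈-0.735607, sp=-1, e=sp−y≈-0.264393; I≈-4.061710, D=e−e_prev≈0.023586; u=2·(-0.264393)+1/4·(-4.061710)+3/4·0.023586≈-1.526524; next y=1/2·(-0.735607)+1/4·(-1.526524)≈-0.749434
n=10: y≈-0.749434, sp=-1, e=sp−y≈-0.250566; I≈-4.312276, D=e−e_prev≈0.013827; u=2·(-0.250566)+1/4·(-4.312276)+3/4·0.013827≈-1.568830; next y=1/2·(-0.749434)+1/4·(-1.568830)≈-0.766925
n=11: y≈-0.766925, sp=-1, e=sp−y≈-0.233075; I≈-4.545351, D=e−e_prev≈0.017490; u=2·(-0.233075)+1/4·(-4.545351)+3/4·0.017490≈-1.589371; next y=1/2·(-0.766925)+1/4·(-1.589371)≈-0.780805
n=12: y≈-0.780805, sp=-1, e=sp−y≈-0.219195; I≈-4.764546, D=e−e_prev≈0.013880; u=2·(-0.219195)+1/4·(-4.764546)+3/4·0.013880≈-1.619116; next y=1/2·(-0.780805)+1/4·(-1.619116)≈-0.795182
n=13: y≈-0.795182, sp=-1, e=sp−y≈-0.204818; I≈-4.969365, D=e−e_prev≈0.014377; u=2·(-0.204818)+1/4·(-4.969365)+3/4·0.014377≈-1.641196; next y=1/2·(-0.795182)+1/4·(-1.641196)≈-0.807890
n=14: y≈-0.807890, sp=-1, e=sp−y≈-0.192110; I≈-5.161475, D=e−e_prev≈0.012708; u=2·(-0.192110)+1/4·(-5.161475)+3/4·0.012708≈-1.665058; next y=1/2·(-0.807890)+1/4·(-1.665058)≈-0.820209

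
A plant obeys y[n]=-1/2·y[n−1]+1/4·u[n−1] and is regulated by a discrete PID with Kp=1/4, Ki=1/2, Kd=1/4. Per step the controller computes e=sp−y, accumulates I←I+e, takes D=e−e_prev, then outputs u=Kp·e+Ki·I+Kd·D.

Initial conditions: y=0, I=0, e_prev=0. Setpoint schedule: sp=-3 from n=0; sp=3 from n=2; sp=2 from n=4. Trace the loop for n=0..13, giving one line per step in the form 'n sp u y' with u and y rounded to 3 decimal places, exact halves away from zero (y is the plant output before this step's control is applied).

(exact arithmetic carried between steps; '≈' marks a value shown rounded to 6 d.p. or computed from one; I and e_prev carry over from the previous line; the table rounds u and y to 3 d.p., halves away from zero)
n=0: y=0, sp=-3, e=sp−y=-3; I=-3, D=e−e_prev=-3; u=1/4·(-3)+1/2·(-3)+1/4·(-3)=-3; next y=-1/2·0+1/4·(-3)=-0.75
n=1: y=-0.75, sp=-3, e=sp−y=-2.25; I=-5.25, D=e−e_prev=0.75; u=1/4·(-2.25)+1/2·(-5.25)+1/4·0.75=-3; next y=-1/2·(-0.75)+1/4·(-3)=-0.375
n=2: y=-0.375, sp=3, e=sp−y=3.375; I=-1.875, D=e−e_prev=5.625; u=1/4·3.375+1/2·(-1.875)+1/4·5.625=1.3125; next y=-1/2·(-0.375)+1/4·1.3125=0.515625
n=3: y=0.515625, sp=3, e=sp−y=2.484375; I=0.609375, D=e−e_prev=-0.890625; u=1/4·2.484375+1/2·0.609375+1/4·(-0.890625)=0.703125; next y=-1/2·0.515625+1/4·0.703125≈-0.082031
n=4: y≈-0.082031, sp=2, e=sp−y≈2.082031; I≈2.691406, D=e−e_prev≈-0.402344; u=1/4·2.082031+1/2·2.691406+1/4·(-0.402344)≈1.765625; next y=-1/2·(-0.082031)+1/4·1.765625≈0.482422
n=5: y≈0.482422, sp=2, e=sp−y≈1.517578; I≈4.208984, D=e−e_prev≈-0.564453; u=1/4·1.517578+1/2·4.208984+1/4·(-0.564453)≈2.342773; next y=-1/2·0.482422+1/4·2.342773≈0.344482
n=6: y≈0.344482, sp=2, e=sp−y≈1.655518; I≈5.864502, D=e−e_prev≈0.137939; u=1/4·1.655518+1/2·5.864502+1/4·0.137939≈3.380615; next y=-1/2·0.344482+1/4·3.380615≈0.672913
n=7: y≈0.672913, sp=2, e=sp−y≈1.327087; I≈7.191589, D=e−e_prev≈-0.328430; u=1/4·1.327087+1/2·7.191589+1/4·(-0.328430)≈3.845459; next y=-1/2·0.672913+1/4·3.845459≈0.624908
n=8: y≈0.624908, sp=2, e=sp−y≈1.375092; I≈8.566681, D=e−e_prev≈0.048004; u=1/4·1.375092+1/2·8.566681+1/4·0.048004≈4.639114; next y=-1/2·0.624908+1/4·4.639114≈0.847324
n=9: y≈0.847324, sp=2, e=sp−y≈1.152676; I≈9.719357, D=e−e_prev≈-0.222416; u=1/4·1.152676+1/2·9.719357+1/4·(-0.222416)≈5.092243; next y=-1/2·0.847324+1/4·5.092243≈0.849399
n=10: y≈0.849399, sp=2, e=sp−y≈1.150601; I≈10.869958, D=e−e_prev≈-0.002074; u=1/4·1.150601+1/2·10.869958+1/4·(-0.002074)≈5.722111; next y=-1/2·0.849399+1/4·5.722111≈1.005828
n=11: y≈1.005828, sp=2, e=sp−y≈0.994172; I≈11.864130, D=e−e_prev≈-0.156430; u=1/4·0.994172+1/2·11.864130+1/4·(-0.156430)≈6.141500; next y=-1/2·1.005828+1/4·6.141500≈1.032461
n=12: y≈1.032461, sp=2, e=sp−y≈0.967539; I≈12.831669, D=e−e_prev≈-0.026632; u=1/4·0.967539+1/2·12.831669+1/4·(-0.026632)≈6.651061; next y=-1/2·1.032461+1/4·6.651061≈1.146535
n=13: y≈1.146535, sp=2, e=sp−y≈0.853465; I≈13.685134, D=e−e_prev≈-0.114074; u=1/4·0.853465+1/2·13.685134+1/4·(-0.114074)≈7.027415; next y=-1/2·1.146535+1/4·7.027415≈1.183586

0 -3 -3.000 0.000
1 -3 -3.000 -0.750
2 3 1.313 -0.375
3 3 0.703 0.516
4 2 1.766 -0.082
5 2 2.343 0.482
6 2 3.381 0.344
7 2 3.845 0.673
8 2 4.639 0.625
9 2 5.092 0.847
10 2 5.722 0.849
11 2 6.142 1.006
12 2 6.651 1.032
13 2 7.027 1.147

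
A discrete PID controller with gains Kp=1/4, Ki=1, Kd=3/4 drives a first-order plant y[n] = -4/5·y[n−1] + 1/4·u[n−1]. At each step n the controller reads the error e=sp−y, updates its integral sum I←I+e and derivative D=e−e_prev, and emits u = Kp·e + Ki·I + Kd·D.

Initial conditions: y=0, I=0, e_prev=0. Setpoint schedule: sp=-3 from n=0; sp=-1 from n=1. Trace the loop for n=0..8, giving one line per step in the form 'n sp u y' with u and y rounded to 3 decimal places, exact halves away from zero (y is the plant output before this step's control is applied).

(exact arithmetic carried between steps; '≈' marks a value shown rounded to 6 d.p. or computed from one; I and e_prev carry over from the previous line; the table rounds u and y to 3 d.p., halves away from zero)
n=0: y=0, sp=-3, e=sp−y=-3; I=-3, D=e−e_prev=-3; u=1/4·(-3)+1·(-3)+3/4·(-3)=-6; next y=-4/5·0+1/4·(-6)=-1.5
n=1: y=-1.5, sp=-1, e=sp−y=0.5; I=-2.5, D=e−e_prev=3.5; u=1/4·0.5+1·(-2.5)+3/4·3.5=0.25; next y=-4/5·(-1.5)+1/4·0.25=1.2625
n=2: y=1.2625, sp=-1, e=sp−y=-2.2625; I=-4.7625, D=e−e_prev=-2.7625; u=1/4·(-2.2625)+1·(-4.7625)+3/4·(-2.7625)=-7.4; next y=-4/5·1.2625+1/4·(-7.4)=-2.86
n=3: y=-2.86, sp=-1, e=sp−y=1.86; I=-2.9025, D=e−e_prev=4.1225; u=1/4·1.86+1·(-2.9025)+3/4·4.1225=0.654375; next y=-4/5·(-2.86)+1/4·0.654375≈2.451594
n=4: y≈2.451594, sp=-1, e=sp−y≈-3.451594; I≈-6.354094, D=e−e_prev≈-5.311594; u=1/4·(-3.451594)+1·(-6.354094)+3/4·(-5.311594)≈-11.200688; next y=-4/5·2.451594+1/4·(-11.200688)≈-4.761447
n=5: y≈-4.761447, sp=-1, e=sp−y≈3.761447; I≈-2.592647, D=e−e_prev≈7.213041; u=1/4·3.761447+1·(-2.592647)+3/4·7.213041≈3.757495; next y=-4/5·(-4.761447)+1/4·3.757495≈4.748531
n=6: y≈4.748531, sp=-1, e=sp−y≈-5.748531; I≈-8.341178, D=e−e_prev≈-9.509978; u=1/4·(-5.748531)+1·(-8.341178)+3/4·(-9.509978)≈-16.910795; next y=-4/5·4.748531+1/4·(-16.910795)≈-8.026524
n=7: y≈-8.026524, sp=-1, e=sp−y≈7.026524; I≈-1.314654, D=e−e_prev≈12.775055; u=1/4·7.026524+1·(-1.314654)+3/4·12.775055≈10.023268; next y=-4/5·(-8.026524)+1/4·10.023268≈8.927036
n=8: y≈8.927036, sp=-1, e=sp−y≈-9.927036; I≈-11.241690, D=e−e_prev≈-16.953560; u=1/4·(-9.927036)+1·(-11.241690)+3/4·(-16.953560)≈-26.438619; next y=-4/5·8.927036+1/4·(-26.438619)≈-13.751284

0 -3 -6.000 0.000
1 -1 0.250 -1.500
2 -1 -7.400 1.263
3 -1 0.654 -2.860
4 -1 -11.201 2.452
5 -1 3.757 -4.761
6 -1 -16.911 4.749
7 -1 10.023 -8.027
8 -1 -26.439 8.927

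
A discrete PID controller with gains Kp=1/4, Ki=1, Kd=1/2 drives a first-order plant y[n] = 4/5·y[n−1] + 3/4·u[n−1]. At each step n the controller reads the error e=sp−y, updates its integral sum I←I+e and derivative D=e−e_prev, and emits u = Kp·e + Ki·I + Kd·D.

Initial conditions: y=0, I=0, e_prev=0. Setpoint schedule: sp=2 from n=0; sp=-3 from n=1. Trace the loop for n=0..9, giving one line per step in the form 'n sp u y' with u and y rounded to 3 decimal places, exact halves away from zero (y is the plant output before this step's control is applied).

(exact arithmetic carried between steps; '≈' marks a value shown rounded to 6 d.p. or computed from one; I and e_prev carry over from the previous line; the table rounds u and y to 3 d.p., halves away from zero)
n=0: y=0, sp=2, e=sp−y=2; I=2, D=e−e_prev=2; u=1/4·2+1·2+1/2·2=3.5; next y=4/5·0+3/4·3.5=2.625
n=1: y=2.625, sp=-3, e=sp−y=-5.625; I=-3.625, D=e−e_prev=-7.625; u=1/4·(-5.625)+1·(-3.625)+1/2·(-7.625)=-8.84375; next y=4/5·2.625+3/4·(-8.84375)≈-4.532813
n=2: y≈-4.532813, sp=-3, e=sp−y≈1.532813; I≈-2.092188, D=e−e_prev≈7.157813; u=1/4·1.532813+1·(-2.092188)+1/2·7.157813≈1.869922; next y=4/5·(-4.532813)+3/4·1.869922≈-2.223809
n=3: y≈-2.223809, sp=-3, e=sp−y≈-0.776191; I≈-2.868379, D=e−e_prev≈-2.309004; u=1/4·(-0.776191)+1·(-2.868379)+1/2·(-2.309004)≈-4.216929; next y=4/5·(-2.223809)+3/4·(-4.216929)≈-4.941743
n=4: y≈-4.941743, sp=-3, e=sp−y≈1.941743; I≈-0.926635, D=e−e_prev≈2.717935; u=1/4·1.941743+1·(-0.926635)+1/2·2.717935≈0.917768; next y=4/5·(-4.941743)+3/4·0.917768≈-3.265069
n=5: y≈-3.265069, sp=-3, e=sp−y≈0.265069; I≈-0.661567, D=e−e_prev≈-1.676675; u=1/4·0.265069+1·(-0.661567)+1/2·(-1.676675)≈-1.433637; next y=4/5·(-3.265069)+3/4·(-1.433637)≈-3.687283
n=6: y≈-3.687283, sp=-3, e=sp−y≈0.687283; I≈0.025716, D=e−e_prev≈0.422214; u=1/4·0.687283+1·0.025716+1/2·0.422214≈0.408643; next y=4/5·(-3.687283)+3/4·0.408643≈-2.643343
n=7: y≈-2.643343, sp=-3, e=sp−y≈-0.356657; I≈-0.330941, D=e−e_prev≈-1.043939; u=1/4·(-0.356657)+1·(-0.330941)+1/2·(-1.043939)≈-0.942074; next y=4/5·(-2.643343)+3/4·(-0.942074)≈-2.821230
n=8: y≈-2.821230, sp=-3, e=sp−y≈-0.178770; I≈-0.509710, D=e−e_prev≈0.177887; u=1/4·(-0.178770)+1·(-0.509710)+1/2·0.177887≈-0.465459; next y=4/5·(-2.821230)+3/4·(-0.465459)≈-2.606079
n=9: y≈-2.606079, sp=-3, e=sp−y≈-0.393921; I≈-0.903631, D=e−e_prev≈-0.215152; u=1/4·(-0.393921)+1·(-0.903631)+1/2·(-0.215152)≈-1.109688; next y=4/5·(-2.606079)+3/4·(-1.109688)≈-2.917129

0 2 3.500 0.000
1 -3 -8.844 2.625
2 -3 1.870 -4.533
3 -3 -4.217 -2.224
4 -3 0.918 -4.942
5 -3 -1.434 -3.265
6 -3 0.409 -3.687
7 -3 -0.942 -2.643
8 -3 -0.465 -2.821
9 -3 -1.110 -2.606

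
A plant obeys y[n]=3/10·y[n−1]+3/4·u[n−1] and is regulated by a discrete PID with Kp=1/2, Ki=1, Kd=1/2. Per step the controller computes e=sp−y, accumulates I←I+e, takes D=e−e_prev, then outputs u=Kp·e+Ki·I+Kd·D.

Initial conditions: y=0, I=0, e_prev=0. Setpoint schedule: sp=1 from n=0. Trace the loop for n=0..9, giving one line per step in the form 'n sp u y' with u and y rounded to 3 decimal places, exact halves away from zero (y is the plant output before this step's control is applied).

0 1 2.000 0.000
1 1 -0.500 1.500
2 1 2.600 0.075
3 1 -0.983 1.973
4 1 3.229 -0.145
5 1 -1.731 2.378
6 1 4.079 -0.585
7 1 -2.755 2.883
8 1 5.265 -1.201
9 1 -4.155 3.588

(exact arithmetic carried between steps; '≈' marks a value shown rounded to 6 d.p. or computed from one; I and e_prev carry over from the previous line; the table rounds u and y to 3 d.p., halves away from zero)
n=0: y=0, sp=1, e=sp−y=1; I=1, D=e−e_prev=1; u=1/2·1+1·1+1/2·1=2; next y=3/10·0+3/4·2=1.5
n=1: y=1.5, sp=1, e=sp−y=-0.5; I=0.5, D=e−e_prev=-1.5; u=1/2·(-0.5)+1·0.5+1/2·(-1.5)=-0.5; next y=3/10·1.5+3/4·(-0.5)=0.075
n=2: y=0.075, sp=1, e=sp−y=0.925; I=1.425, D=e−e_prev=1.425; u=1/2·0.925+1·1.425+1/2·1.425=2.6; next y=3/10·0.075+3/4·2.6=1.9725
n=3: y=1.9725, sp=1, e=sp−y=-0.9725; I=0.4525, D=e−e_prev=-1.8975; u=1/2·(-0.9725)+1·0.4525+1/2·(-1.8975)=-0.9825; next y=3/10·1.9725+3/4·(-0.9825)=-0.145125
n=4: y=-0.145125, sp=1, e=sp−y=1.145125; I=1.597625, D=e−e_prev=2.117625; u=1/2·1.145125+1·1.597625+1/2·2.117625=3.229; next y=3/10·(-0.145125)+3/4·3.229≈2.378213
n=5: y≈2.378213, sp=1, e=sp−y≈-1.378213; I≈0.219413, D=e−e_prev≈-2.523338; u=1/2·(-1.378213)+1·0.219413+1/2·(-2.523338)≈-1.731363; next y=3/10·2.378213+3/4·(-1.731363)≈-0.585058
n=6: y≈-0.585058, sp=1, e=sp−y≈1.585058; I≈1.804471, D=e−e_prev≈2.963271; u=1/2·1.585058+1·1.804471+1/2·2.963271≈4.078635; next y=3/10·(-0.585058)+3/4·4.078635≈2.883459
n=7: y≈2.883459, sp=1, e=sp−y≈-1.883459; I≈-0.078988, D=e−e_prev≈-3.468517; u=1/2·(-1.883459)+1·(-0.078988)+1/2·(-3.468517)≈-2.754976; next y=3/10·2.883459+3/4·(-2.754976)≈-1.201194
n=8: y≈-1.201194, sp=1, e=sp−y≈2.201194; I≈2.122206, D=e−e_prev≈4.084653; u=1/2·2.201194+1·2.122206+1/2·4.084653≈5.265130; next y=3/10·(-1.201194)+3/4·5.265130≈3.588489
n=9: y≈3.588489, sp=1, e=sp−y≈-2.588489; I≈-0.466283, D=e−e_prev≈-4.789684; u=1/2·(-2.588489)+1·(-0.466283)+1/2·(-4.789684)≈-4.155369; next y=3/10·3.588489+3/4·(-4.155369)≈-2.039980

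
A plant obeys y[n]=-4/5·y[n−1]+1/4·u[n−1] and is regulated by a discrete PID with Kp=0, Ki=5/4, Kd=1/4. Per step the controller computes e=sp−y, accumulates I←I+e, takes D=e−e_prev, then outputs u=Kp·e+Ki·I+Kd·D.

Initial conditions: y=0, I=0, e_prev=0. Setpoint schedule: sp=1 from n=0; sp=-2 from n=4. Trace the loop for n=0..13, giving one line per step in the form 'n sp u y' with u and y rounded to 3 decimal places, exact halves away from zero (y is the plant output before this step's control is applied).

0 1 1.500 0.000
1 1 1.938 0.375
2 1 3.098 0.184
3 1 3.406 0.627
4 -2 -0.101 0.350
5 -2 -1.375 -0.305
6 -2 -3.966 -0.100
7 -2 -5.072 -0.912
8 -2 -7.195 -0.539
9 -2 -7.684 -1.368
10 -2 -9.493 -0.827
11 -2 -9.497 -1.712
12 -2 -11.139 -1.005
13 -2 -10.742 -1.981

(exact arithmetic carried between steps; '≈' marks a value shown rounded to 6 d.p. or computed from one; I and e_prev carry over from the previous line; the table rounds u and y to 3 d.p., halves away from zero)
n=0: y=0, sp=1, e=sp−y=1; I=1, D=e−e_prev=1; u=0·1+5/4·1+1/4·1=1.5; next y=-4/5·0+1/4·1.5=0.375
n=1: y=0.375, sp=1, e=sp−y=0.625; I=1.625, D=e−e_prev=-0.375; u=0·0.625+5/4·1.625+1/4·(-0.375)=1.9375; next y=-4/5·0.375+1/4·1.9375=0.184375
n=2: y=0.184375, sp=1, e=sp−y=0.815625; I=2.440625, D=e−e_prev=0.190625; u=0·0.815625+5/4·2.440625+1/4·0.190625≈3.098438; next y=-4/5·0.184375+1/4·3.098438≈0.627109
n=3: y≈0.627109, sp=1, e=sp−y≈0.372891; I≈2.813516, D=e−e_prev≈-0.442734; u=0·0.372891+5/4·2.813516+1/4·(-0.442734)≈3.406211; next y=-4/5·0.627109+1/4·3.406211≈0.349865
n=4: y≈0.349865, sp=-2, e=sp−y≈-2.349865; I≈0.463650, D=e−e_prev≈-2.722756; u=0·(-2.349865)+5/4·0.463650+1/4·(-2.722756)≈-0.101126; next y=-4/5·0.349865+1/4·(-0.101126)≈-0.305174
n=5: y≈-0.305174, sp=-2, e=sp−y≈-1.694826; I≈-1.231176, D=e−e_prev≈0.655039; u=0·(-1.694826)+5/4·(-1.231176)+1/4·0.655039≈-1.375210; next y=-4/5·(-0.305174)+1/4·(-1.375210)≈-0.099664
n=6: y≈-0.099664, sp=-2, e=sp−y≈-1.900336; I≈-3.131512, D=e−e_prev≈-0.205510; u=0·(-1.900336)+5/4·(-3.131512)+1/4·(-0.205510)≈-3.965768; next y=-4/5·(-0.099664)+1/4·(-3.965768)≈-0.911711
n=7: y≈-0.911711, sp=-2, e=sp−y≈-1.088289; I≈-4.219801, D=e−e_prev≈0.812048; u=0·(-1.088289)+5/4·(-4.219801)+1/4·0.812048≈-5.071740; next y=-4/5·(-0.911711)+1/4·(-5.071740)≈-0.538566
n=8: y≈-0.538566, sp=-2, e=sp−y≈-1.461434; I≈-5.681235, D=e−e_prev≈-0.373145; u=0·(-1.461434)+5/4·(-5.681235)+1/4·(-0.373145)≈-7.194830; next y=-4/5·(-0.538566)+1/4·(-7.194830)≈-1.367855
n=9: y≈-1.367855, sp=-2, e=sp−y≈-0.632145; I≈-6.313380, D=e−e_prev≈0.829289; u=0·(-0.632145)+5/4·(-6.313380)+1/4·0.829289≈-7.684403; next y=-4/5·(-1.367855)+1/4·(-7.684403)≈-0.826817
n=10: y≈-0.826817, sp=-2, e=sp−y≈-1.173183; I≈-7.486563, D=e−e_prev≈-0.541038; u=0·(-1.173183)+5/4·(-7.486563)+1/4·(-0.541038)≈-9.493464; next y=-4/5·(-0.826817)+1/4·(-9.493464)≈-1.711912
n=11: y≈-1.711912, sp=-2, e=sp−y≈-0.288088; I≈-7.774651, D=e−e_prev≈0.885095; u=0·(-0.288088)+5/4·(-7.774651)+1/4·0.885095≈-9.497040; next y=-4/5·(-1.711912)+1/4·(-9.497040)≈-1.004730
n=12: y≈-1.004730, sp=-2, e=sp−y≈-0.995270; I≈-8.769921, D=e−e_prev≈-0.707182; u=0·(-0.995270)+5/4·(-8.769921)+1/4·(-0.707182)≈-11.139197; next y=-4/5·(-1.004730)+1/4·(-11.139197)≈-1.981015
n=13: y≈-1.981015, sp=-2, e=sp−y≈-0.018985; I≈-8.788906, D=e−e_prev≈0.976285; u=0·(-0.018985)+5/4·(-8.788906)+1/4·0.976285≈-10.742061; next y=-4/5·(-1.981015)+1/4·(-10.742061)≈-1.100703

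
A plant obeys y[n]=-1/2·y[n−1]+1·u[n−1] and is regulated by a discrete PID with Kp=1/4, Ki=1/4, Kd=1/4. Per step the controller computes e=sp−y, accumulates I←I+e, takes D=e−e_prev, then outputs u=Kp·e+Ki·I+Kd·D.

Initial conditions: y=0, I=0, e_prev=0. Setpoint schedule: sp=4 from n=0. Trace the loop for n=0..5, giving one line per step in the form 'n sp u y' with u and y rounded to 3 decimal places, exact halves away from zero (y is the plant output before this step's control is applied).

(exact arithmetic carried between steps; '≈' marks a value shown rounded to 6 d.p. or computed from one; I and e_prev carry over from the previous line; the table rounds u and y to 3 d.p., halves away from zero)
n=0: y=0, sp=4, e=sp−y=4; I=4, D=e−e_prev=4; u=1/4·4+1/4·4+1/4·4=3; next y=-1/2·0+1·3=3
n=1: y=3, sp=4, e=sp−y=1; I=5, D=e−e_prev=-3; u=1/4·1+1/4·5+1/4·(-3)=0.75; next y=-1/2·3+1·0.75=-0.75
n=2: y=-0.75, sp=4, e=sp−y=4.75; I=9.75, D=e−e_prev=3.75; u=1/4·4.75+1/4·9.75+1/4·3.75=4.5625; next y=-1/2·(-0.75)+1·4.5625=4.9375
n=3: y=4.9375, sp=4, e=sp−y=-0.9375; I=8.8125, D=e−e_prev=-5.6875; u=1/4·(-0.9375)+1/4·8.8125+1/4·(-5.6875)=0.546875; next y=-1/2·4.9375+1·0.546875=-1.921875
n=4: y=-1.921875, sp=4, e=sp−y=5.921875; I=14.734375, D=e−e_prev=6.859375; u=1/4·5.921875+1/4·14.734375+1/4·6.859375≈6.878906; next y=-1/2·(-1.921875)+1·6.878906≈7.839844
n=5: y≈7.839844, sp=4, e=sp−y≈-3.839844; I≈10.894531, D=e−e_prev≈-9.761719; u=1/4·(-3.839844)+1/4·10.894531+1/4·(-9.761719)≈-0.676758; next y=-1/2·7.839844+1·(-0.676758)≈-4.596680

0 4 3.000 0.000
1 4 0.750 3.000
2 4 4.563 -0.750
3 4 0.547 4.938
4 4 6.879 -1.922
5 4 -0.677 7.840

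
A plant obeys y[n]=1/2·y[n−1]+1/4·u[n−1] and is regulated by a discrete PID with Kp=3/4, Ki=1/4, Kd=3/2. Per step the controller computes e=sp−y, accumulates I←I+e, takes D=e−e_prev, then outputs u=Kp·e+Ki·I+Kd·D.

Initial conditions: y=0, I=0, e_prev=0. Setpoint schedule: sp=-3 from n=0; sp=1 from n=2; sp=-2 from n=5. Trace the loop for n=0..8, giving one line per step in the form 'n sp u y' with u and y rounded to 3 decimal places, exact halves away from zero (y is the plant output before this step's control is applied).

0 -3 -7.500 0.000
1 -3 0.938 -1.875
2 1 4.914 -0.703
3 1 -2.853 0.877
4 1 2.427 -0.275
5 -2 -8.342 0.470
6 -2 2.458 -1.851
7 -2 -4.909 -0.311
8 -2 -0.342 -1.383

(exact arithmetic carried between steps; '≈' marks a value shown rounded to 6 d.p. or computed from one; I and e_prev carry over from the previous line; the table rounds u and y to 3 d.p., halves away from zero)
n=0: y=0, sp=-3, e=sp−y=-3; I=-3, D=e−e_prev=-3; u=3/4·(-3)+1/4·(-3)+3/2·(-3)=-7.5; next y=1/2·0+1/4·(-7.5)=-1.875
n=1: y=-1.875, sp=-3, e=sp−y=-1.125; I=-4.125, D=e−e_prev=1.875; u=3/4·(-1.125)+1/4·(-4.125)+3/2·1.875=0.9375; next y=1/2·(-1.875)+1/4·0.9375=-0.703125
n=2: y=-0.703125, sp=1, e=sp−y=1.703125; I=-2.421875, D=e−e_prev=2.828125; u=3/4·1.703125+1/4·(-2.421875)+3/2·2.828125≈4.914063; next y=1/2·(-0.703125)+1/4·4.914063≈0.876953
n=3: y≈0.876953, sp=1, e=sp−y≈0.123047; I≈-2.298828, D=e−e_prev≈-1.580078; u=3/4·0.123047+1/4·(-2.298828)+3/2·(-1.580078)≈-2.852539; next y=1/2·0.876953+1/4·(-2.852539)≈-0.274658
n=4: y≈-0.274658, sp=1, e=sp−y≈1.274658; I≈-1.024170, D=e−e_prev≈1.151611; u=3/4·1.274658+1/4·(-1.024170)+3/2·1.151611≈2.427368; next y=1/2·(-0.274658)+1/4·2.427368≈0.469513
n=5: y≈0.469513, sp=-2, e=sp−y≈-2.469513; I≈-3.493683, D=e−e_prev≈-3.744171; u=3/4·(-2.469513)+1/4·(-3.493683)+3/2·(-3.744171)≈-8.341812; next y=1/2·0.469513+1/4·(-8.341812)≈-1.850697
n=6: y≈-1.850697, sp=-2, e=sp−y≈-0.149303; I≈-3.642986, D=e−e_prev≈2.320210; u=3/4·(-0.149303)+1/4·(-3.642986)+3/2·2.320210≈2.457590; next y=1/2·(-1.850697)+1/4·2.457590≈-0.310951
n=7: y≈-0.310951, sp=-2, e=sp−y≈-1.689049; I≈-5.332036, D=e−e_prev≈-1.539746; u=3/4·(-1.689049)+1/4·(-5.332036)+3/2·(-1.539746)≈-4.909415; next y=1/2·(-0.310951)+1/4·(-4.909415)≈-1.382829
n=8: y≈-1.382829, sp=-2, e=sp−y≈-0.617171; I≈-5.949207, D=e−e_prev≈1.071878; u=3/4·(-0.617171)+1/4·(-5.949207)+3/2·1.071878≈-0.342362; next y=1/2·(-1.382829)+1/4·(-0.342362)≈-0.777005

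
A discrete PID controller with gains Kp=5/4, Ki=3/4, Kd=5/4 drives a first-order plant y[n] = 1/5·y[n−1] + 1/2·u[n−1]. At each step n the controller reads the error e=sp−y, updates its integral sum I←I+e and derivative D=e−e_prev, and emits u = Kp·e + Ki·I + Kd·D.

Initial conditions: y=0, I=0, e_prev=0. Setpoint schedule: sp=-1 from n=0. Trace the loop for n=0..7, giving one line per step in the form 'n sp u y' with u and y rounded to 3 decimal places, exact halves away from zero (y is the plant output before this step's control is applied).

0 -1 -3.250 0.000
1 -1 2.531 -1.625
2 -1 -7.370 0.941
3 -1 8.803 -3.497
4 -1 -18.267 3.702
5 -1 26.515 -8.393
6 -1 -47.969 11.579
7 -1 75.616 -21.669

(exact arithmetic carried between steps; '≈' marks a value shown rounded to 6 d.p. or computed from one; I and e_prev carry over from the previous line; the table rounds u and y to 3 d.p., halves away from zero)
n=0: y=0, sp=-1, e=sp−y=-1; I=-1, D=e−e_prev=-1; u=5/4·(-1)+3/4·(-1)+5/4·(-1)=-3.25; next y=1/5·0+1/2·(-3.25)=-1.625
n=1: y=-1.625, sp=-1, e=sp−y=0.625; I=-0.375, D=e−e_prev=1.625; u=5/4·0.625+3/4·(-0.375)+5/4·1.625=2.53125; next y=1/5·(-1.625)+1/2·2.53125=0.940625
n=2: y=0.940625, sp=-1, e=sp−y=-1.940625; I=-2.315625, D=e−e_prev=-2.565625; u=5/4·(-1.940625)+3/4·(-2.315625)+5/4·(-2.565625)≈-7.369531; next y=1/5·0.940625+1/2·(-7.369531)≈-3.496641
n=3: y≈-3.496641, sp=-1, e=sp−y≈2.496641; I≈0.181016, D=e−e_prev≈4.437266; u=5/4·2.496641+3/4·0.181016+5/4·4.437266≈8.803145; next y=1/5·(-3.496641)+1/2·8.803145≈3.702244
n=4: y≈3.702244, sp=-1, e=sp−y≈-4.702244; I≈-4.521229, D=e−e_prev≈-7.198885; u=5/4·(-4.702244)+3/4·(-4.521229)+5/4·(-7.198885)≈-18.267333; next y=1/5·3.702244+1/2·(-18.267333)≈-8.393217
n=5: y≈-8.393217, sp=-1, e=sp−y≈7.393217; I≈2.871989, D=e−e_prev≈12.095462; u=5/4·7.393217+3/4·2.871989+5/4·12.095462≈26.514840; next y=1/5·(-8.393217)+1/2·26.514840≈11.578777
n=6: y≈11.578777, sp=-1, e=sp−y≈-12.578777; I≈-9.706788, D=e−e_prev≈-19.971994; u=5/4·(-12.578777)+3/4·(-9.706788)+5/4·(-19.971994)≈-47.968554; next y=1/5·11.578777+1/2·(-47.968554)≈-21.668522
n=7: y≈-21.668522, sp=-1, e=sp−y≈20.668522; I≈10.961734, D=e−e_prev≈33.247299; u=5/4·20.668522+3/4·10.961734+5/4·33.247299≈75.616076; next y=1/5·(-21.668522)+1/2·75.616076≈33.474334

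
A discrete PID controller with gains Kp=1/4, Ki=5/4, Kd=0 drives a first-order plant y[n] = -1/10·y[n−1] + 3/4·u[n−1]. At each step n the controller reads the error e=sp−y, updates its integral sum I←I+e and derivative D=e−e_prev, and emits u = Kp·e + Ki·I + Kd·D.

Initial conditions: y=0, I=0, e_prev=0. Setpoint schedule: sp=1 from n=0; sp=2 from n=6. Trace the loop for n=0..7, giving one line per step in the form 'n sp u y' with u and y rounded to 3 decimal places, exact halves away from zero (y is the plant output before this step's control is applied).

(exact arithmetic carried between steps; '≈' marks a value shown rounded to 6 d.p. or computed from one; I and e_prev carry over from the previous line; the table rounds u and y to 3 d.p., halves away from zero)
n=0: y=0, sp=1, e=sp−y=1; I=1, D=e−e_prev=1; u=1/4·1+5/4·1+0·1=1.5; next y=-1/10·0+3/4·1.5=1.125
n=1: y=1.125, sp=1, e=sp−y=-0.125; I=0.875, D=e−e_prev=-1.125; u=1/4·(-0.125)+5/4·0.875+0·(-1.125)=1.0625; next y=-1/10·1.125+3/4·1.0625=0.684375
n=2: y=0.684375, sp=1, e=sp−y=0.315625; I=1.190625, D=e−e_prev=0.440625; u=1/4·0.315625+5/4·1.190625+0·0.440625≈1.567188; next y=-1/10·0.684375+3/4·1.567188≈1.106953
n=3: y≈1.106953, sp=1, e=sp−y≈-0.106953; I≈1.083672, D=e−e_prev≈-0.422578; u=1/4·(-0.106953)+5/4·1.083672+0·(-0.422578)≈1.327852; next y=-1/10·1.106953+3/4·1.327852≈0.885193
n=4: y≈0.885193, sp=1, e=sp−y≈0.114807; I≈1.198479, D=e−e_prev≈0.221760; u=1/4·0.114807+5/4·1.198479+0·0.221760≈1.526800; next y=-1/10·0.885193+3/4·1.526800≈1.056581
n=5: y≈1.056581, sp=1, e=sp−y≈-0.056581; I≈1.141898, D=e−e_prev≈-0.171387; u=1/4·(-0.056581)+5/4·1.141898+0·(-0.171387)≈1.413227; next y=-1/10·1.056581+3/4·1.413227≈0.954262
n=6: y≈0.954262, sp=2, e=sp−y≈1.045738; I≈2.187636, D=e−e_prev≈1.102318; u=1/4·1.045738+5/4·2.187636+0·1.102318≈2.995979; next y=-1/10·0.954262+3/4·2.995979≈2.151558
n=7: y≈2.151558, sp=2, e=sp−y≈-0.151558; I≈2.036078, D=e−e_prev≈-1.197295; u=1/4·(-0.151558)+5/4·2.036078+0·(-1.197295)≈2.507208; next y=-1/10·2.151558+3/4·2.507208≈1.665250

0 1 1.500 0.000
1 1 1.063 1.125
2 1 1.567 0.684
3 1 1.328 1.107
4 1 1.527 0.885
5 1 1.413 1.057
6 2 2.996 0.954
7 2 2.507 2.152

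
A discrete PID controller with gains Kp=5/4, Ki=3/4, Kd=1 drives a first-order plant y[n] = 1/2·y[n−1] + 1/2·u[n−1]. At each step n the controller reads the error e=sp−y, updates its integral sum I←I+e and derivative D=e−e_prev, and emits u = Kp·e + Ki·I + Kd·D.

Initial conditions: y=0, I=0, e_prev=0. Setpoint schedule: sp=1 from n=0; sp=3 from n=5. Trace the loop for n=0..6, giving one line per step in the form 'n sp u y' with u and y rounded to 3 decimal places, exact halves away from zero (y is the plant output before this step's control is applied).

(exact arithmetic carried between steps; '≈' marks a value shown rounded to 6 d.p. or computed from one; I and e_prev carry over from the previous line; the table rounds u and y to 3 d.p., halves away from zero)
n=0: y=0, sp=1, e=sp−y=1; I=1, D=e−e_prev=1; u=5/4·1+3/4·1+1·1=3; next y=1/2·0+1/2·3=1.5
n=1: y=1.5, sp=1, e=sp−y=-0.5; I=0.5, D=e−e_prev=-1.5; u=5/4·(-0.5)+3/4·0.5+1·(-1.5)=-1.75; next y=1/2·1.5+1/2·(-1.75)=-0.125
n=2: y=-0.125, sp=1, e=sp−y=1.125; I=1.625, D=e−e_prev=1.625; u=5/4·1.125+3/4·1.625+1·1.625=4.25; next y=1/2·(-0.125)+1/2·4.25=2.0625
n=3: y=2.0625, sp=1, e=sp−y=-1.0625; I=0.5625, D=e−e_prev=-2.1875; u=5/4·(-1.0625)+3/4·0.5625+1·(-2.1875)=-3.09375; next y=1/2·2.0625+1/2·(-3.09375)=-0.515625
n=4: y=-0.515625, sp=1, e=sp−y=1.515625; I=2.078125, D=e−e_prev=2.578125; u=5/4·1.515625+3/4·2.078125+1·2.578125=6.03125; next y=1/2·(-0.515625)+1/2·6.03125≈2.757813
n=5: y≈2.757813, sp=3, e=sp−y≈0.242188; I≈2.320313, D=e−e_prev≈-1.273438; u=5/4·0.242188+3/4·2.320313+1·(-1.273438)≈0.769531; next y=1/2·2.757813+1/2·0.769531≈1.763672
n=6: y≈1.763672, sp=3, e=sp−y≈1.236328; I≈3.556641, D=e−e_prev≈0.994141; u=5/4·1.236328+3/4·3.556641+1·0.994141≈5.207031; next y=1/2·1.763672+1/2·5.207031≈3.485352

0 1 3.000 0.000
1 1 -1.750 1.500
2 1 4.250 -0.125
3 1 -3.094 2.063
4 1 6.031 -0.516
5 3 0.770 2.758
6 3 5.207 1.764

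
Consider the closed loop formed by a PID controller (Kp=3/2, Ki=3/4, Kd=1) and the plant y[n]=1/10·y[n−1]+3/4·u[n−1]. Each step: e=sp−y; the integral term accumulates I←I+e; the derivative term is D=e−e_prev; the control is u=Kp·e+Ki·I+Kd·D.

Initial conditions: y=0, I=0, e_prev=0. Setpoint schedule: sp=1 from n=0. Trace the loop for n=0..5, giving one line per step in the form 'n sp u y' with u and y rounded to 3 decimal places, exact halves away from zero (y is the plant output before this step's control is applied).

(exact arithmetic carried between steps; '≈' marks a value shown rounded to 6 d.p. or computed from one; I and e_prev carry over from the previous line; the table rounds u and y to 3 d.p., halves away from zero)
n=0: y=0, sp=1, e=sp−y=1; I=1, D=e−e_prev=1; u=3/2·1+3/4·1+1·1=3.25; next y=1/10·0+3/4·3.25=2.4375
n=1: y=2.4375, sp=1, e=sp−y=-1.4375; I=-0.4375, D=e−e_prev=-2.4375; u=3/2·(-1.4375)+3/4·(-0.4375)+1·(-2.4375)=-4.921875; next y=1/10·2.4375+3/4·(-4.921875)≈-3.447656
n=2: y≈-3.447656, sp=1, e=sp−y≈4.447656; I≈4.010156, D=e−e_prev≈5.885156; u=3/2·4.447656+3/4·4.010156+1·5.885156≈15.564258; next y=1/10·(-3.447656)+3/4·15.564258≈11.328428
n=3: y≈11.328428, sp=1, e=sp−y≈-10.328428; I≈-6.318271, D=e−e_prev≈-14.776084; u=3/2·(-10.328428)+3/4·(-6.318271)+1·(-14.776084)≈-35.007429; next y=1/10·11.328428+3/4·(-35.007429)≈-25.122729
n=4: y≈-25.122729, sp=1, e=sp−y≈26.122729; I≈19.804458, D=e−e_prev≈36.451157; u=3/2·26.122729+3/4·19.804458+1·36.451157≈90.488594; next y=1/10·(-25.122729)+3/4·90.488594≈65.354172
n=5: y≈65.354172, sp=1, e=sp−y≈-64.354172; I≈-44.549715, D=e−e_prev≈-90.476902; u=3/2·(-64.354172)+3/4·(-44.549715)+1·(-90.476902)≈-220.420446; next y=1/10·65.354172+3/4·(-220.420446)≈-158.779917

0 1 3.250 0.000
1 1 -4.922 2.438
2 1 15.564 -3.448
3 1 -35.007 11.328
4 1 90.489 -25.123
5 1 -220.420 65.354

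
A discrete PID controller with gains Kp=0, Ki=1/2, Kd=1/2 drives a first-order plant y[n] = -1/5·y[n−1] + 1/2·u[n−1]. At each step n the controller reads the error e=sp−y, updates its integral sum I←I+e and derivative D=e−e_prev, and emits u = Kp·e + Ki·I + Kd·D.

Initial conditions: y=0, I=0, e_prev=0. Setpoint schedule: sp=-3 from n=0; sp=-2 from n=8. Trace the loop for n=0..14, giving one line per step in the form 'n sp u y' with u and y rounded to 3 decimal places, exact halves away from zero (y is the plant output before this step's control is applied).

(exact arithmetic carried between steps; '≈' marks a value shown rounded to 6 d.p. or computed from one; I and e_prev carry over from the previous line; the table rounds u and y to 3 d.p., halves away from zero)
n=0: y=0, sp=-3, e=sp−y=-3; I=-3, D=e−e_prev=-3; u=0·(-3)+1/2·(-3)+1/2·(-3)=-3; next y=-1/5·0+1/2·(-3)=-1.5
n=1: y=-1.5, sp=-3, e=sp−y=-1.5; I=-4.5, D=e−e_prev=1.5; u=0·(-1.5)+1/2·(-4.5)+1/2·1.5=-1.5; next y=-1/5·(-1.5)+1/2·(-1.5)=-0.45
n=2: y=-0.45, sp=-3, e=sp−y=-2.55; I=-7.05, D=e−e_prev=-1.05; u=0·(-2.55)+1/2·(-7.05)+1/2·(-1.05)=-4.05; next y=-1/5·(-0.45)+1/2·(-4.05)=-1.935
n=3: y=-1.935, sp=-3, e=sp−y=-1.065; I=-8.115, D=e−e_prev=1.485; u=0·(-1.065)+1/2·(-8.115)+1/2·1.485=-3.315; next y=-1/5·(-1.935)+1/2·(-3.315)=-1.2705
n=4: y=-1.2705, sp=-3, e=sp−y=-1.7295; I=-9.8445, D=e−e_prev=-0.6645; u=0·(-1.7295)+1/2·(-9.8445)+1/2·(-0.6645)=-5.2545; next y=-1/5·(-1.2705)+1/2·(-5.2545)=-2.37315
n=5: y=-2.37315, sp=-3, e=sp−y=-0.62685; I=-10.47135, D=e−e_prev=1.10265; u=0·(-0.62685)+1/2·(-10.47135)+1/2·1.10265=-4.68435; next y=-1/5·(-2.37315)+1/2·(-4.68435)=-1.867545
n=6: y=-1.867545, sp=-3, e=sp−y=-1.132455; I=-11.603805, D=e−e_prev=-0.505605; u=0·(-1.132455)+1/2·(-11.603805)+1/2·(-0.505605)=-6.054705; next y=-1/5·(-1.867545)+1/2·(-6.054705)≈-2.653844
n=7: y≈-2.653844, sp=-3, e=sp−y≈-0.346157; I≈-11.949962, D=e−e_prev≈0.786299; u=0·(-0.346157)+1/2·(-11.949962)+1/2·0.786299≈-5.581832; next y=-1/5·(-2.653844)+1/2·(-5.581832)≈-2.260147
n=8: y≈-2.260147, sp=-2, e=sp−y≈0.260147; I≈-11.689814, D=e−e_prev≈0.606304; u=0·0.260147+1/2·(-11.689814)+1/2·0.606304≈-5.541755; next y=-1/5·(-2.260147)+1/2·(-5.541755)≈-2.318848
n=9: y≈-2.318848, sp=-2, e=sp−y≈0.318848; I≈-11.370966, D=e−e_prev≈0.058701; u=0·0.318848+1/2·(-11.370966)+1/2·0.058701≈-5.656132; next y=-1/5·(-2.318848)+1/2·(-5.656132)≈-2.364297
n=10: y≈-2.364297, sp=-2, e=sp−y≈0.364297; I≈-11.006670, D=e−e_prev≈0.045448; u=0·0.364297+1/2·(-11.006670)+1/2·0.045448≈-5.480611; next y=-1/5·(-2.364297)+1/2·(-5.480611)≈-2.267446
n=11: y≈-2.267446, sp=-2, e=sp−y≈0.267446; I≈-10.739224, D=e−e_prev≈-0.096851; u=0·0.267446+1/2·(-10.739224)+1/2·(-0.096851)≈-5.418037; next y=-1/5·(-2.267446)+1/2·(-5.418037)≈-2.255529
n=12: y≈-2.255529, sp=-2, e=sp−y≈0.255529; I≈-10.483694, D=e−e_prev≈-0.011917; u=0·0.255529+1/2·(-10.483694)+1/2·(-0.011917)≈-5.247805; next y=-1/5·(-2.255529)+1/2·(-5.247805)≈-2.172797
n=13: y≈-2.172797, sp=-2, e=sp−y≈0.172797; I≈-10.310897, D=e−e_prev≈-0.082732; u=0·0.172797+1/2·(-10.310897)+1/2·(-0.082732)≈-5.196815; next y=-1/5·(-2.172797)+1/2·(-5.196815)≈-2.163848
n=14: y≈-2.163848, sp=-2, e=sp−y≈0.163848; I≈-10.147049, D=e−e_prev≈-0.008949; u=0·0.163848+1/2·(-10.147049)+1/2·(-0.008949)≈-5.077999; next y=-1/5·(-2.163848)+1/2·(-5.077999)≈-2.106230

0 -3 -3.000 0.000
1 -3 -1.500 -1.500
2 -3 -4.050 -0.450
3 -3 -3.315 -1.935
4 -3 -5.255 -1.271
5 -3 -4.684 -2.373
6 -3 -6.055 -1.868
7 -3 -5.582 -2.654
8 -2 -5.542 -2.260
9 -2 -5.656 -2.319
10 -2 -5.481 -2.364
11 -2 -5.418 -2.267
12 -2 -5.248 -2.256
13 -2 -5.197 -2.173
14 -2 -5.078 -2.164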